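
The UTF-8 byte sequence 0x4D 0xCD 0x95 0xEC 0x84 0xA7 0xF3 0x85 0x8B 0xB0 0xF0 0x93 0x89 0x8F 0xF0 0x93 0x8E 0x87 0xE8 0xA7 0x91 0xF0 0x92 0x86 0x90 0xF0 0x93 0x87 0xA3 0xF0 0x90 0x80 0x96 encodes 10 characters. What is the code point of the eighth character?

U+12190

Offset 0: leading byte 0x4D = 01001101 → 1-byte char #1 = 4D.
Offset 1: leading byte 0xCD = 11001101 → 2-byte char #2 = CD 95.
Offset 3: leading byte 0xEC = 11101100 → 3-byte char #3 = EC 84 A7.
Offset 6: leading byte 0xF3 = 11110011 → 4-byte char #4 = F3 85 8B B0.
Offset 10: leading byte 0xF0 = 11110000 → 4-byte char #5 = F0 93 89 8F.
Offset 14: leading byte 0xF0 = 11110000 → 4-byte char #6 = F0 93 8E 87.
Offset 18: leading byte 0xE8 = 11101000 → 3-byte char #7 = E8 A7 91.
Offset 21: leading byte 0xF0 = 11110000 → 4-byte char #8 = F0 92 86 90.
Leading byte 0xF0 = 11110000 matches 11110xxx → 4-byte sequence.
Byte 1: 0xF0 = 11110000, payload 000 (3 bits).
Byte 2: 0x92 = 10010010 (10xxxxxx ✓), payload 010010.
Byte 3: 0x86 = 10000110 (10xxxxxx ✓), payload 000110.
Byte 4: 0x90 = 10010000 (10xxxxxx ✓), payload 010000.
Concatenate: 000010010000110010000 = 0x12190 (21 bits → U+12190).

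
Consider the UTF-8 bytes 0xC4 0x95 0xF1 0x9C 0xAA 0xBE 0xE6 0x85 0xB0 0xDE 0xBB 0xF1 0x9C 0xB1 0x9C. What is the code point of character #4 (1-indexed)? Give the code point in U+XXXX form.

U+07BB

Offset 0: leading byte 0xC4 = 11000100 → 2-byte char #1 = C4 95.
Offset 2: leading byte 0xF1 = 11110001 → 4-byte char #2 = F1 9C AA BE.
Offset 6: leading byte 0xE6 = 11100110 → 3-byte char #3 = E6 85 B0.
Offset 9: leading byte 0xDE = 11011110 → 2-byte char #4 = DE BB.
Leading byte 0xDE = 11011110 matches 110xxxxx → 2-byte sequence.
Byte 1: 0xDE = 11011110, payload 11110 (5 bits).
Byte 2: 0xBB = 10111011 (10xxxxxx ✓), payload 111011.
Concatenate: 11110111011 = 0x7BB (11 bits → U+07BB).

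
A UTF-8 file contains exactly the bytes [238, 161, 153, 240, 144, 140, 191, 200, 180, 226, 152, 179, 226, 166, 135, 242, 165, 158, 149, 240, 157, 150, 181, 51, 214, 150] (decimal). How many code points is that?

9

Byte at offset 0: 0xEE = 11101110 → 3-byte char (#1). Advance 3.
Byte at offset 3: 0xF0 = 11110000 → 4-byte char (#2). Advance 4.
Byte at offset 7: 0xC8 = 11001000 → 2-byte char (#3). Advance 2.
Byte at offset 9: 0xE2 = 11100010 → 3-byte char (#4). Advance 3.
Byte at offset 12: 0xE2 = 11100010 → 3-byte char (#5). Advance 3.
Byte at offset 15: 0xF2 = 11110010 → 4-byte char (#6). Advance 4.
Byte at offset 19: 0xF0 = 11110000 → 4-byte char (#7). Advance 4.
Byte at offset 23: 0x33 = 00110011 → 1-byte char (#8). Advance 1.
Byte at offset 24: 0xD6 = 11010110 → 2-byte char (#9). Advance 2.
Reached end at offset 26 after 9 code points.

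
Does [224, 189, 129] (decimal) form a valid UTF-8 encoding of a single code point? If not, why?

Leading byte 0xE0 = 11100000 → 3-byte form.
Continuation bytes 0xBD=10111101, 0x81=10000001 all match 10xxxxxx.
Decoded value 0xF41 is ≥ 0x800 (shortest form) and not a surrogate.

valid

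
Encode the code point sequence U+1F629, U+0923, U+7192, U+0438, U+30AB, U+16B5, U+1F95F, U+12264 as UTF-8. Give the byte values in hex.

F0 9F 98 A9 E0 A4 A3 E7 86 92 D0 B8 E3 82 AB E1 9A B5 F0 9F A5 9F F0 92 89 A4

U+1F629: 4-byte form → F0 9F 98 A9.
U+0923: 3-byte form → E0 A4 A3.
U+7192: 3-byte form → E7 86 92.
U+0438: 2-byte form → D0 B8.
U+30AB: 3-byte form → E3 82 AB.
U+16B5: 3-byte form → E1 9A B5.
U+1F95F: 4-byte form → F0 9F A5 9F.
U+12264: 4-byte form → F0 92 89 A4.
Concatenated (26 bytes): F0 9F 98 A9 E0 A4 A3 E7 86 92 D0 B8 E3 82 AB E1 9A B5 F0 9F A5 9F F0 92 89 A4.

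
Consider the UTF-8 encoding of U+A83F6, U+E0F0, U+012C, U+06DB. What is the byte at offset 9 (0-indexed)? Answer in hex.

U+A83F6 → 4-byte form F2 A8 8F B6 at offsets 0–3.
U+E0F0 → 3-byte form EE 83 B0 at offsets 4–6.
U+012C → 2-byte form C4 AC at offsets 7–8.
U+06DB → 2-byte form DB 9B at offsets 9–10.
Offset 9 falls in char 4's range; it's byte 1 of DB 9B = 0xDB.

0xDB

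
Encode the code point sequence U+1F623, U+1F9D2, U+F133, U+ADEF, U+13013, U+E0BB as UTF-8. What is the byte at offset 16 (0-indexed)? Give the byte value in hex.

U+1F623 → 4-byte form F0 9F 98 A3 at offsets 0–3.
U+1F9D2 → 4-byte form F0 9F A7 92 at offsets 4–7.
U+F133 → 3-byte form EF 84 B3 at offsets 8–10.
U+ADEF → 3-byte form EA B7 AF at offsets 11–13.
U+13013 → 4-byte form F0 93 80 93 at offsets 14–17.
Offset 16 falls in char 5's range; it's byte 3 of F0 93 80 93 = 0x80.

0x80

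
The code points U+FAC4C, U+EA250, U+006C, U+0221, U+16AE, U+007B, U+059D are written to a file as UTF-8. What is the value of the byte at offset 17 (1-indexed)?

0x9D

1-indexed offset 17 is 0-indexed offset 16.
U+FAC4C → 4-byte form F3 BA B1 8C at offsets 0–3.
U+EA250 → 4-byte form F3 AA 89 90 at offsets 4–7.
U+006C → 1-byte form 6C at offsets 8–8.
U+0221 → 2-byte form C8 A1 at offsets 9–10.
U+16AE → 3-byte form E1 9A AE at offsets 11–13.
U+007B → 1-byte form 7B at offsets 14–14.
U+059D → 2-byte form D6 9D at offsets 15–16.
Offset 16 falls in char 7's range; it's byte 2 of D6 9D = 0x9D.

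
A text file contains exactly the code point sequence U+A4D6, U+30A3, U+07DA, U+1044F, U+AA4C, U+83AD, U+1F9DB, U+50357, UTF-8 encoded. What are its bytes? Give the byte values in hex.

U+A4D6: 3-byte form → EA 93 96.
U+30A3: 3-byte form → E3 82 A3.
U+07DA: 2-byte form → DF 9A.
U+1044F: 4-byte form → F0 90 91 8F.
U+AA4C: 3-byte form → EA A9 8C.
U+83AD: 3-byte form → E8 8E AD.
U+1F9DB: 4-byte form → F0 9F A7 9B.
U+50357: 4-byte form → F1 90 8D 97.
Concatenated (26 bytes): EA 93 96 E3 82 A3 DF 9A F0 90 91 8F EA A9 8C E8 8E AD F0 9F A7 9B F1 90 8D 97.

EA 93 96 E3 82 A3 DF 9A F0 90 91 8F EA A9 8C E8 8E AD F0 9F A7 9B F1 90 8D 97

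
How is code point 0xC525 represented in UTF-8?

U+C525 = 0xC525 = 50469 decimal. In range U+0800–U+FFFF → 3-byte form: 1110xxxx 10xxxxxx 10xxxxxx.
Binary (16 bits): 1100010100100101.
Split 4+6+6: 1100 | 010100 | 100101.
Byte 1: 11101100 = 0xEC.
Byte 2: 10010100 = 0x94.
Byte 3: 10100101 = 0xA5.

EC 94 A5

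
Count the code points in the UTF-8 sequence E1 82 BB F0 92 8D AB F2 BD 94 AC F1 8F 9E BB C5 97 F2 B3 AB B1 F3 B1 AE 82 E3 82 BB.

Byte at offset 0: 0xE1 = 11100001 → 3-byte char (#1). Advance 3.
Byte at offset 3: 0xF0 = 11110000 → 4-byte char (#2). Advance 4.
Byte at offset 7: 0xF2 = 11110010 → 4-byte char (#3). Advance 4.
Byte at offset 11: 0xF1 = 11110001 → 4-byte char (#4). Advance 4.
Byte at offset 15: 0xC5 = 11000101 → 2-byte char (#5). Advance 2.
Byte at offset 17: 0xF2 = 11110010 → 4-byte char (#6). Advance 4.
Byte at offset 21: 0xF3 = 11110011 → 4-byte char (#7). Advance 4.
Byte at offset 25: 0xE3 = 11100011 → 3-byte char (#8). Advance 3.
Reached end at offset 28 after 8 code points.

8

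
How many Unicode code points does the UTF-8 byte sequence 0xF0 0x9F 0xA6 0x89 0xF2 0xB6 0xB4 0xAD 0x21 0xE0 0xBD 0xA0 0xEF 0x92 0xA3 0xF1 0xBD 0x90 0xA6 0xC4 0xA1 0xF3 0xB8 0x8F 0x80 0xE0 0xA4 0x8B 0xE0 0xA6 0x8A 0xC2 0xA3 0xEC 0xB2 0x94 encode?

Byte at offset 0: 0xF0 = 11110000 → 4-byte char (#1). Advance 4.
Byte at offset 4: 0xF2 = 11110010 → 4-byte char (#2). Advance 4.
Byte at offset 8: 0x21 = 00100001 → 1-byte char (#3). Advance 1.
Byte at offset 9: 0xE0 = 11100000 → 3-byte char (#4). Advance 3.
Byte at offset 12: 0xEF = 11101111 → 3-byte char (#5). Advance 3.
Byte at offset 15: 0xF1 = 11110001 → 4-byte char (#6). Advance 4.
Byte at offset 19: 0xC4 = 11000100 → 2-byte char (#7). Advance 2.
Byte at offset 21: 0xF3 = 11110011 → 4-byte char (#8). Advance 4.
Byte at offset 25: 0xE0 = 11100000 → 3-byte char (#9). Advance 3.
Byte at offset 28: 0xE0 = 11100000 → 3-byte char (#10). Advance 3.
Byte at offset 31: 0xC2 = 11000010 → 2-byte char (#11). Advance 2.
Byte at offset 33: 0xEC = 11101100 → 3-byte char (#12). Advance 3.
Reached end at offset 36 after 12 code points.

12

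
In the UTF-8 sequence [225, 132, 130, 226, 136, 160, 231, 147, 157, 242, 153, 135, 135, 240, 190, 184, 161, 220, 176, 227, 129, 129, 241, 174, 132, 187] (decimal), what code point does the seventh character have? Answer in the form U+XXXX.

U+3041

Offset 0: leading byte 0xE1 = 11100001 → 3-byte char #1 = E1 84 82.
Offset 3: leading byte 0xE2 = 11100010 → 3-byte char #2 = E2 88 A0.
Offset 6: leading byte 0xE7 = 11100111 → 3-byte char #3 = E7 93 9D.
Offset 9: leading byte 0xF2 = 11110010 → 4-byte char #4 = F2 99 87 87.
Offset 13: leading byte 0xF0 = 11110000 → 4-byte char #5 = F0 BE B8 A1.
Offset 17: leading byte 0xDC = 11011100 → 2-byte char #6 = DC B0.
Offset 19: leading byte 0xE3 = 11100011 → 3-byte char #7 = E3 81 81.
Leading byte 0xE3 = 11100011 matches 1110xxxx → 3-byte sequence.
Byte 1: 0xE3 = 11100011, payload 0011 (4 bits).
Byte 2: 0x81 = 10000001 (10xxxxxx ✓), payload 000001.
Byte 3: 0x81 = 10000001 (10xxxxxx ✓), payload 000001.
Concatenate: 0011000001000001 = 0x3041 (16 bits → U+3041).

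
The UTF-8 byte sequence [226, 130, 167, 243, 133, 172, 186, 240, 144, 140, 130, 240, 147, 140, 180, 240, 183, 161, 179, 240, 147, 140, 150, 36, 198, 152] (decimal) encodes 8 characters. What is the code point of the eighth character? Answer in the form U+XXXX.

Offset 0: leading byte 0xE2 = 11100010 → 3-byte char #1 = E2 82 A7.
Offset 3: leading byte 0xF3 = 11110011 → 4-byte char #2 = F3 85 AC BA.
Offset 7: leading byte 0xF0 = 11110000 → 4-byte char #3 = F0 90 8C 82.
Offset 11: leading byte 0xF0 = 11110000 → 4-byte char #4 = F0 93 8C B4.
Offset 15: leading byte 0xF0 = 11110000 → 4-byte char #5 = F0 B7 A1 B3.
Offset 19: leading byte 0xF0 = 11110000 → 4-byte char #6 = F0 93 8C 96.
Offset 23: leading byte 0x24 = 00100100 → 1-byte char #7 = 24.
Offset 24: leading byte 0xC6 = 11000110 → 2-byte char #8 = C6 98.
Leading byte 0xC6 = 11000110 matches 110xxxxx → 2-byte sequence.
Byte 1: 0xC6 = 11000110, payload 00110 (5 bits).
Byte 2: 0x98 = 10011000 (10xxxxxx ✓), payload 011000.
Concatenate: 00110011000 = 0x198 (11 bits → U+0198).

U+0198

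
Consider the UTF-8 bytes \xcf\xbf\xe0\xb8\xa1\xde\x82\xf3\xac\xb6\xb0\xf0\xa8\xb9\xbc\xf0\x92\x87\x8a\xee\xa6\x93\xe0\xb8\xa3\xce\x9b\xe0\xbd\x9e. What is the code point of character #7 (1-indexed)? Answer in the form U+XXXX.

U+E993

Offset 0: leading byte 0xCF = 11001111 → 2-byte char #1 = CF BF.
Offset 2: leading byte 0xE0 = 11100000 → 3-byte char #2 = E0 B8 A1.
Offset 5: leading byte 0xDE = 11011110 → 2-byte char #3 = DE 82.
Offset 7: leading byte 0xF3 = 11110011 → 4-byte char #4 = F3 AC B6 B0.
Offset 11: leading byte 0xF0 = 11110000 → 4-byte char #5 = F0 A8 B9 BC.
Offset 15: leading byte 0xF0 = 11110000 → 4-byte char #6 = F0 92 87 8A.
Offset 19: leading byte 0xEE = 11101110 → 3-byte char #7 = EE A6 93.
Leading byte 0xEE = 11101110 matches 1110xxxx → 3-byte sequence.
Byte 1: 0xEE = 11101110, payload 1110 (4 bits).
Byte 2: 0xA6 = 10100110 (10xxxxxx ✓), payload 100110.
Byte 3: 0x93 = 10010011 (10xxxxxx ✓), payload 010011.
Concatenate: 1110100110010011 = 0xE993 (16 bits → U+E993).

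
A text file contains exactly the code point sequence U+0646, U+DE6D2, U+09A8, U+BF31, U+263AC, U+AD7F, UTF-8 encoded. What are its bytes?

U+0646: 2-byte form → D9 86.
U+DE6D2: 4-byte form → F3 9E 9B 92.
U+09A8: 3-byte form → E0 A6 A8.
U+BF31: 3-byte form → EB BC B1.
U+263AC: 4-byte form → F0 A6 8E AC.
U+AD7F: 3-byte form → EA B5 BF.
Concatenated (19 bytes): D9 86 F3 9E 9B 92 E0 A6 A8 EB BC B1 F0 A6 8E AC EA B5 BF.

D9 86 F3 9E 9B 92 E0 A6 A8 EB BC B1 F0 A6 8E AC EA B5 BF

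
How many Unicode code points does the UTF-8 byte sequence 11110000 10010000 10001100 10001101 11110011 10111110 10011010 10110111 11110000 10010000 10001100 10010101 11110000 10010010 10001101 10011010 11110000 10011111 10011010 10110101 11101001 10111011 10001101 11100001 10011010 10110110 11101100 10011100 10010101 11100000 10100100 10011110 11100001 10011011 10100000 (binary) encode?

10

Byte at offset 0: 0xF0 = 11110000 → 4-byte char (#1). Advance 4.
Byte at offset 4: 0xF3 = 11110011 → 4-byte char (#2). Advance 4.
Byte at offset 8: 0xF0 = 11110000 → 4-byte char (#3). Advance 4.
Byte at offset 12: 0xF0 = 11110000 → 4-byte char (#4). Advance 4.
Byte at offset 16: 0xF0 = 11110000 → 4-byte char (#5). Advance 4.
Byte at offset 20: 0xE9 = 11101001 → 3-byte char (#6). Advance 3.
Byte at offset 23: 0xE1 = 11100001 → 3-byte char (#7). Advance 3.
Byte at offset 26: 0xEC = 11101100 → 3-byte char (#8). Advance 3.
Byte at offset 29: 0xE0 = 11100000 → 3-byte char (#9). Advance 3.
Byte at offset 32: 0xE1 = 11100001 → 3-byte char (#10). Advance 3.
Reached end at offset 35 after 10 code points.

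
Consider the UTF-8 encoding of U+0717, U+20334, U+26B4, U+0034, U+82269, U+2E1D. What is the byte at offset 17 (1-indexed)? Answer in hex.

1-indexed offset 17 is 0-indexed offset 16.
U+0717 → 2-byte form DC 97 at offsets 0–1.
U+20334 → 4-byte form F0 A0 8C B4 at offsets 2–5.
U+26B4 → 3-byte form E2 9A B4 at offsets 6–8.
U+0034 → 1-byte form 34 at offsets 9–9.
U+82269 → 4-byte form F2 82 89 A9 at offsets 10–13.
U+2E1D → 3-byte form E2 B8 9D at offsets 14–16.
Offset 16 falls in char 6's range; it's byte 3 of E2 B8 9D = 0x9D.

0x9D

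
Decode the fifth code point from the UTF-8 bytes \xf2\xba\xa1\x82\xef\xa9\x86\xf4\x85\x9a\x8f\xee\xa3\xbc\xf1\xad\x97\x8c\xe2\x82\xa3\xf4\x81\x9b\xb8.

Offset 0: leading byte 0xF2 = 11110010 → 4-byte char #1 = F2 BA A1 82.
Offset 4: leading byte 0xEF = 11101111 → 3-byte char #2 = EF A9 86.
Offset 7: leading byte 0xF4 = 11110100 → 4-byte char #3 = F4 85 9A 8F.
Offset 11: leading byte 0xEE = 11101110 → 3-byte char #4 = EE A3 BC.
Offset 14: leading byte 0xF1 = 11110001 → 4-byte char #5 = F1 AD 97 8C.
Leading byte 0xF1 = 11110001 matches 11110xxx → 4-byte sequence.
Byte 1: 0xF1 = 11110001, payload 001 (3 bits).
Byte 2: 0xAD = 10101101 (10xxxxxx ✓), payload 101101.
Byte 3: 0x97 = 10010111 (10xxxxxx ✓), payload 010111.
Byte 4: 0x8C = 10001100 (10xxxxxx ✓), payload 001100.
Concatenate: 001101101010111001100 = 0x6D5CC (21 bits → U+6D5CC).

U+6D5CC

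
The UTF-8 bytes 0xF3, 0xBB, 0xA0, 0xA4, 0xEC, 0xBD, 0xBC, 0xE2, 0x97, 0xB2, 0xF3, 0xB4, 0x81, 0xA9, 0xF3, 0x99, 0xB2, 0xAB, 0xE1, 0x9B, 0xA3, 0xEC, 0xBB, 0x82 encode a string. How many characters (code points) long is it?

Byte at offset 0: 0xF3 = 11110011 → 4-byte char (#1). Advance 4.
Byte at offset 4: 0xEC = 11101100 → 3-byte char (#2). Advance 3.
Byte at offset 7: 0xE2 = 11100010 → 3-byte char (#3). Advance 3.
Byte at offset 10: 0xF3 = 11110011 → 4-byte char (#4). Advance 4.
Byte at offset 14: 0xF3 = 11110011 → 4-byte char (#5). Advance 4.
Byte at offset 18: 0xE1 = 11100001 → 3-byte char (#6). Advance 3.
Byte at offset 21: 0xEC = 11101100 → 3-byte char (#7). Advance 3.
Reached end at offset 24 after 7 code points.

7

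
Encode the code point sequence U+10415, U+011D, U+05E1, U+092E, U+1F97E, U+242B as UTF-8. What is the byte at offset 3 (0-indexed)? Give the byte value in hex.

U+10415 → 4-byte form F0 90 90 95 at offsets 0–3.
Offset 3 falls in char 1's range; it's byte 4 of F0 90 90 95 = 0x95.

0x95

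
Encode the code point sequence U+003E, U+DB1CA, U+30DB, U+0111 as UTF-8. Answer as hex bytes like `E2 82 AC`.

U+003E: 1-byte form → 3E.
U+DB1CA: 4-byte form → F3 9B 87 8A.
U+30DB: 3-byte form → E3 83 9B.
U+0111: 2-byte form → C4 91.
Concatenated (10 bytes): 3E F3 9B 87 8A E3 83 9B C4 91.

3E F3 9B 87 8A E3 83 9B C4 91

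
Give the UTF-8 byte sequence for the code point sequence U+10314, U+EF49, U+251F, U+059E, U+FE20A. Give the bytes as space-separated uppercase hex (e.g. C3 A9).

F0 90 8C 94 EE BD 89 E2 94 9F D6 9E F3 BE 88 8A

U+10314: 4-byte form → F0 90 8C 94.
U+EF49: 3-byte form → EE BD 89.
U+251F: 3-byte form → E2 94 9F.
U+059E: 2-byte form → D6 9E.
U+FE20A: 4-byte form → F3 BE 88 8A.
Concatenated (16 bytes): F0 90 8C 94 EE BD 89 E2 94 9F D6 9E F3 BE 88 8A.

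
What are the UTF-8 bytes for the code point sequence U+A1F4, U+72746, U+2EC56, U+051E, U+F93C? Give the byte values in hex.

U+A1F4: 3-byte form → EA 87 B4.
U+72746: 4-byte form → F1 B2 9D 86.
U+2EC56: 4-byte form → F0 AE B1 96.
U+051E: 2-byte form → D4 9E.
U+F93C: 3-byte form → EF A4 BC.
Concatenated (16 bytes): EA 87 B4 F1 B2 9D 86 F0 AE B1 96 D4 9E EF A4 BC.

EA 87 B4 F1 B2 9D 86 F0 AE B1 96 D4 9E EF A4 BC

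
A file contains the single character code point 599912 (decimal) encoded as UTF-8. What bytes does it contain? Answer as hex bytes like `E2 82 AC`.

F2 92 9D A8

U+92768 = 0x92768 = 599912 decimal. In range U+10000–U+10FFFF → 4-byte form: 11110xxx 10xxxxxx 10xxxxxx 10xxxxxx.
Binary (21 bits): 010010010011101101000.
Split 3+6+6+6: 010 | 010010 | 011101 | 101000.
Byte 1: 11110010 = 0xF2.
Byte 2: 10010010 = 0x92.
Byte 3: 10011101 = 0x9D.
Byte 4: 10101000 = 0xA8.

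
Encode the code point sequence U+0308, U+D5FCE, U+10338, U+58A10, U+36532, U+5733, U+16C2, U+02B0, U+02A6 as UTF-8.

CC 88 F3 95 BF 8E F0 90 8C B8 F1 98 A8 90 F0 B6 94 B2 E5 9C B3 E1 9B 82 CA B0 CA A6

U+0308: 2-byte form → CC 88.
U+D5FCE: 4-byte form → F3 95 BF 8E.
U+10338: 4-byte form → F0 90 8C B8.
U+58A10: 4-byte form → F1 98 A8 90.
U+36532: 4-byte form → F0 B6 94 B2.
U+5733: 3-byte form → E5 9C B3.
U+16C2: 3-byte form → E1 9B 82.
U+02B0: 2-byte form → CA B0.
U+02A6: 2-byte form → CA A6.
Concatenated (28 bytes): CC 88 F3 95 BF 8E F0 90 8C B8 F1 98 A8 90 F0 B6 94 B2 E5 9C B3 E1 9B 82 CA B0 CA A6.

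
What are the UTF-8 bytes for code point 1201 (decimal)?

U+04B1 = 0x4B1 = 1201 decimal. In range U+0080–U+07FF → 2-byte form: 110xxxxx 10xxxxxx.
Binary (11 bits): 10010110001.
Split 5+6: 10010 | 110001.
Byte 1: 11010010 = 0xD2.
Byte 2: 10110001 = 0xB1.

D2 B1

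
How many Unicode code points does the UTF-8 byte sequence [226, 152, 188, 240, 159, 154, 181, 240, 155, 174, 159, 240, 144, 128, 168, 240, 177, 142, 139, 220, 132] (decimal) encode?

6

Byte at offset 0: 0xE2 = 11100010 → 3-byte char (#1). Advance 3.
Byte at offset 3: 0xF0 = 11110000 → 4-byte char (#2). Advance 4.
Byte at offset 7: 0xF0 = 11110000 → 4-byte char (#3). Advance 4.
Byte at offset 11: 0xF0 = 11110000 → 4-byte char (#4). Advance 4.
Byte at offset 15: 0xF0 = 11110000 → 4-byte char (#5). Advance 4.
Byte at offset 19: 0xDC = 11011100 → 2-byte char (#6). Advance 2.
Reached end at offset 21 after 6 code points.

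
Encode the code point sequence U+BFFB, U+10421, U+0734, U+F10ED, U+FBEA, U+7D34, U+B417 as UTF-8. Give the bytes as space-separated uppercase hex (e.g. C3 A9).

U+BFFB: 3-byte form → EB BF BB.
U+10421: 4-byte form → F0 90 90 A1.
U+0734: 2-byte form → DC B4.
U+F10ED: 4-byte form → F3 B1 83 AD.
U+FBEA: 3-byte form → EF AF AA.
U+7D34: 3-byte form → E7 B4 B4.
U+B417: 3-byte form → EB 90 97.
Concatenated (22 bytes): EB BF BB F0 90 90 A1 DC B4 F3 B1 83 AD EF AF AA E7 B4 B4 EB 90 97.

EB BF BB F0 90 90 A1 DC B4 F3 B1 83 AD EF AF AA E7 B4 B4 EB 90 97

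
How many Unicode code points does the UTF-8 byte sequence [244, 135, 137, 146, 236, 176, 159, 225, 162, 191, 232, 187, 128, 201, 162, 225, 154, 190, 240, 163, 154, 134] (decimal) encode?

7

Byte at offset 0: 0xF4 = 11110100 → 4-byte char (#1). Advance 4.
Byte at offset 4: 0xEC = 11101100 → 3-byte char (#2). Advance 3.
Byte at offset 7: 0xE1 = 11100001 → 3-byte char (#3). Advance 3.
Byte at offset 10: 0xE8 = 11101000 → 3-byte char (#4). Advance 3.
Byte at offset 13: 0xC9 = 11001001 → 2-byte char (#5). Advance 2.
Byte at offset 15: 0xE1 = 11100001 → 3-byte char (#6). Advance 3.
Byte at offset 18: 0xF0 = 11110000 → 4-byte char (#7). Advance 4.
Reached end at offset 22 after 7 code points.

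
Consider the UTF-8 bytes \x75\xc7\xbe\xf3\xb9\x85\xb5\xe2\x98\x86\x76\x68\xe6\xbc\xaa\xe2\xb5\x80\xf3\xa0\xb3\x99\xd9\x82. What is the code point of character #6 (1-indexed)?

U+0068

Offset 0: leading byte 0x75 = 01110101 → 1-byte char #1 = 75.
Offset 1: leading byte 0xC7 = 11000111 → 2-byte char #2 = C7 BE.
Offset 3: leading byte 0xF3 = 11110011 → 4-byte char #3 = F3 B9 85 B5.
Offset 7: leading byte 0xE2 = 11100010 → 3-byte char #4 = E2 98 86.
Offset 10: leading byte 0x76 = 01110110 → 1-byte char #5 = 76.
Offset 11: leading byte 0x68 = 01101000 → 1-byte char #6 = 68.
Leading byte 0x68 = 01101000 matches 0xxxxxxx → 1-byte sequence.
Byte 1: 0x68 = 01101000, payload 1101000 (7 bits).
Concatenate: 1101000 = 0x68 (7 bits → U+0068).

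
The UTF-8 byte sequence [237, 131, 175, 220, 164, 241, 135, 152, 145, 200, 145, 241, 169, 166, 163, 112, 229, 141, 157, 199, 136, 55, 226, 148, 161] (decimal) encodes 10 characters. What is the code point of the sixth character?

U+0070

Offset 0: leading byte 0xED = 11101101 → 3-byte char #1 = ED 83 AF.
Offset 3: leading byte 0xDC = 11011100 → 2-byte char #2 = DC A4.
Offset 5: leading byte 0xF1 = 11110001 → 4-byte char #3 = F1 87 98 91.
Offset 9: leading byte 0xC8 = 11001000 → 2-byte char #4 = C8 91.
Offset 11: leading byte 0xF1 = 11110001 → 4-byte char #5 = F1 A9 A6 A3.
Offset 15: leading byte 0x70 = 01110000 → 1-byte char #6 = 70.
Leading byte 0x70 = 01110000 matches 0xxxxxxx → 1-byte sequence.
Byte 1: 0x70 = 01110000, payload 1110000 (7 bits).
Concatenate: 1110000 = 0x70 (7 bits → U+0070).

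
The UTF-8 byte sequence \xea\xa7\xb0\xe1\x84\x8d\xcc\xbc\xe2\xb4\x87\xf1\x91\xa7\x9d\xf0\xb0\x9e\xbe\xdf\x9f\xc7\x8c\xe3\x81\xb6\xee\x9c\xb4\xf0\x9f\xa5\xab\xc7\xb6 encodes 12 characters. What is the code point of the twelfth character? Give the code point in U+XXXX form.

Offset 0: leading byte 0xEA = 11101010 → 3-byte char #1 = EA A7 B0.
Offset 3: leading byte 0xE1 = 11100001 → 3-byte char #2 = E1 84 8D.
Offset 6: leading byte 0xCC = 11001100 → 2-byte char #3 = CC BC.
Offset 8: leading byte 0xE2 = 11100010 → 3-byte char #4 = E2 B4 87.
Offset 11: leading byte 0xF1 = 11110001 → 4-byte char #5 = F1 91 A7 9D.
Offset 15: leading byte 0xF0 = 11110000 → 4-byte char #6 = F0 B0 9E BE.
Offset 19: leading byte 0xDF = 11011111 → 2-byte char #7 = DF 9F.
Offset 21: leading byte 0xC7 = 11000111 → 2-byte char #8 = C7 8C.
Offset 23: leading byte 0xE3 = 11100011 → 3-byte char #9 = E3 81 B6.
Offset 26: leading byte 0xEE = 11101110 → 3-byte char #10 = EE 9C B4.
Offset 29: leading byte 0xF0 = 11110000 → 4-byte char #11 = F0 9F A5 AB.
Offset 33: leading byte 0xC7 = 11000111 → 2-byte char #12 = C7 B6.
Leading byte 0xC7 = 11000111 matches 110xxxxx → 2-byte sequence.
Byte 1: 0xC7 = 11000111, payload 00111 (5 bits).
Byte 2: 0xB6 = 10110110 (10xxxxxx ✓), payload 110110.
Concatenate: 00111110110 = 0x1F6 (11 bits → U+01F6).

U+01F6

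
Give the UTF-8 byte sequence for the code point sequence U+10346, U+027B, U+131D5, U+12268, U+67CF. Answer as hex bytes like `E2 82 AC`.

U+10346: 4-byte form → F0 90 8D 86.
U+027B: 2-byte form → C9 BB.
U+131D5: 4-byte form → F0 93 87 95.
U+12268: 4-byte form → F0 92 89 A8.
U+67CF: 3-byte form → E6 9F 8F.
Concatenated (17 bytes): F0 90 8D 86 C9 BB F0 93 87 95 F0 92 89 A8 E6 9F 8F.

F0 90 8D 86 C9 BB F0 93 87 95 F0 92 89 A8 E6 9F 8F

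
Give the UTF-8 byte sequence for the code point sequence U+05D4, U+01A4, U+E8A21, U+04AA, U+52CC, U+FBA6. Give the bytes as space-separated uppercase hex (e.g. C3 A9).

U+05D4: 2-byte form → D7 94.
U+01A4: 2-byte form → C6 A4.
U+E8A21: 4-byte form → F3 A8 A8 A1.
U+04AA: 2-byte form → D2 AA.
U+52CC: 3-byte form → E5 8B 8C.
U+FBA6: 3-byte form → EF AE A6.
Concatenated (16 bytes): D7 94 C6 A4 F3 A8 A8 A1 D2 AA E5 8B 8C EF AE A6.

D7 94 C6 A4 F3 A8 A8 A1 D2 AA E5 8B 8C EF AE A6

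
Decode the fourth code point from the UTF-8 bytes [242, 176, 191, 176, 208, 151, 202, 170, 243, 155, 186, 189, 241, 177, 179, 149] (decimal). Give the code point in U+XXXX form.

Offset 0: leading byte 0xF2 = 11110010 → 4-byte char #1 = F2 B0 BF B0.
Offset 4: leading byte 0xD0 = 11010000 → 2-byte char #2 = D0 97.
Offset 6: leading byte 0xCA = 11001010 → 2-byte char #3 = CA AA.
Offset 8: leading byte 0xF3 = 11110011 → 4-byte char #4 = F3 9B BA BD.
Leading byte 0xF3 = 11110011 matches 11110xxx → 4-byte sequence.
Byte 1: 0xF3 = 11110011, payload 011 (3 bits).
Byte 2: 0x9B = 10011011 (10xxxxxx ✓), payload 011011.
Byte 3: 0xBA = 10111010 (10xxxxxx ✓), payload 111010.
Byte 4: 0xBD = 10111101 (10xxxxxx ✓), payload 111101.
Concatenate: 011011011111010111101 = 0xDBEBD (21 bits → U+DBEBD).

U+DBEBD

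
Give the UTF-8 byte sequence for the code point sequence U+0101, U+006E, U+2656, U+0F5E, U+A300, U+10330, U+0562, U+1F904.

C4 81 6E E2 99 96 E0 BD 9E EA 8C 80 F0 90 8C B0 D5 A2 F0 9F A4 84

U+0101: 2-byte form → C4 81.
U+006E: 1-byte form → 6E.
U+2656: 3-byte form → E2 99 96.
U+0F5E: 3-byte form → E0 BD 9E.
U+A300: 3-byte form → EA 8C 80.
U+10330: 4-byte form → F0 90 8C B0.
U+0562: 2-byte form → D5 A2.
U+1F904: 4-byte form → F0 9F A4 84.
Concatenated (22 bytes): C4 81 6E E2 99 96 E0 BD 9E EA 8C 80 F0 90 8C B0 D5 A2 F0 9F A4 84.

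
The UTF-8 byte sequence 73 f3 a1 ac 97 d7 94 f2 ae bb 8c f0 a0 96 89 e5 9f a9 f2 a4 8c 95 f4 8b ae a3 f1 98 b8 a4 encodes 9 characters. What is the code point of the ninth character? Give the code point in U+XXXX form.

Offset 0: leading byte 0x73 = 01110011 → 1-byte char #1 = 73.
Offset 1: leading byte 0xF3 = 11110011 → 4-byte char #2 = F3 A1 AC 97.
Offset 5: leading byte 0xD7 = 11010111 → 2-byte char #3 = D7 94.
Offset 7: leading byte 0xF2 = 11110010 → 4-byte char #4 = F2 AE BB 8C.
Offset 11: leading byte 0xF0 = 11110000 → 4-byte char #5 = F0 A0 96 89.
Offset 15: leading byte 0xE5 = 11100101 → 3-byte char #6 = E5 9F A9.
Offset 18: leading byte 0xF2 = 11110010 → 4-byte char #7 = F2 A4 8C 95.
Offset 22: leading byte 0xF4 = 11110100 → 4-byte char #8 = F4 8B AE A3.
Offset 26: leading byte 0xF1 = 11110001 → 4-byte char #9 = F1 98 B8 A4.
Leading byte 0xF1 = 11110001 matches 11110xxx → 4-byte sequence.
Byte 1: 0xF1 = 11110001, payload 001 (3 bits).
Byte 2: 0x98 = 10011000 (10xxxxxx ✓), payload 011000.
Byte 3: 0xB8 = 10111000 (10xxxxxx ✓), payload 111000.
Byte 4: 0xA4 = 10100100 (10xxxxxx ✓), payload 100100.
Concatenate: 001011000111000100100 = 0x58E24 (21 bits → U+58E24).

U+58E24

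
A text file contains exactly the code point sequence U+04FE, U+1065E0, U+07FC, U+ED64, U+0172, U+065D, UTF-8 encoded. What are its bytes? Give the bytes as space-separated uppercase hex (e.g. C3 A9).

D3 BE F4 86 97 A0 DF BC EE B5 A4 C5 B2 D9 9D

U+04FE: 2-byte form → D3 BE.
U+1065E0: 4-byte form → F4 86 97 A0.
U+07FC: 2-byte form → DF BC.
U+ED64: 3-byte form → EE B5 A4.
U+0172: 2-byte form → C5 B2.
U+065D: 2-byte form → D9 9D.
Concatenated (15 bytes): D3 BE F4 86 97 A0 DF BC EE B5 A4 C5 B2 D9 9D.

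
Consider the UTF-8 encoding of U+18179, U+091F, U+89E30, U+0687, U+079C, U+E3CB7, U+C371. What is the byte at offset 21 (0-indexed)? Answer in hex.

0xB1

U+18179 → 4-byte form F0 98 85 B9 at offsets 0–3.
U+091F → 3-byte form E0 A4 9F at offsets 4–6.
U+89E30 → 4-byte form F2 89 B8 B0 at offsets 7–10.
U+0687 → 2-byte form DA 87 at offsets 11–12.
U+079C → 2-byte form DE 9C at offsets 13–14.
U+E3CB7 → 4-byte form F3 A3 B2 B7 at offsets 15–18.
U+C371 → 3-byte form EC 8D B1 at offsets 19–21.
Offset 21 falls in char 7's range; it's byte 3 of EC 8D B1 = 0xB1.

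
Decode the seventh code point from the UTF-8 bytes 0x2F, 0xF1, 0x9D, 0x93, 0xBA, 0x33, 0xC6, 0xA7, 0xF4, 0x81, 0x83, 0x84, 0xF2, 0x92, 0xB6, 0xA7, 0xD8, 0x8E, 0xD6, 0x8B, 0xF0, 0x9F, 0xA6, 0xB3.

U+060E

Offset 0: leading byte 0x2F = 00101111 → 1-byte char #1 = 2F.
Offset 1: leading byte 0xF1 = 11110001 → 4-byte char #2 = F1 9D 93 BA.
Offset 5: leading byte 0x33 = 00110011 → 1-byte char #3 = 33.
Offset 6: leading byte 0xC6 = 11000110 → 2-byte char #4 = C6 A7.
Offset 8: leading byte 0xF4 = 11110100 → 4-byte char #5 = F4 81 83 84.
Offset 12: leading byte 0xF2 = 11110010 → 4-byte char #6 = F2 92 B6 A7.
Offset 16: leading byte 0xD8 = 11011000 → 2-byte char #7 = D8 8E.
Leading byte 0xD8 = 11011000 matches 110xxxxx → 2-byte sequence.
Byte 1: 0xD8 = 11011000, payload 11000 (5 bits).
Byte 2: 0x8E = 10001110 (10xxxxxx ✓), payload 001110.
Concatenate: 11000001110 = 0x60E (11 bits → U+060E).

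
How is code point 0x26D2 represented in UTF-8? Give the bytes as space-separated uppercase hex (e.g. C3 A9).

U+26D2 = 0x26D2 = 9938 decimal. In range U+0800–U+FFFF → 3-byte form: 1110xxxx 10xxxxxx 10xxxxxx.
Binary (16 bits): 0010011011010010.
Split 4+6+6: 0010 | 011011 | 010010.
Byte 1: 11100010 = 0xE2.
Byte 2: 10011011 = 0x9B.
Byte 3: 10010010 = 0x92.

E2 9B 92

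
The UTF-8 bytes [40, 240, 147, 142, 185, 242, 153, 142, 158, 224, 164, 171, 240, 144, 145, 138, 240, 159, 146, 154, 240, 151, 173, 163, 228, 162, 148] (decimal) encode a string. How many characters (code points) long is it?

Byte at offset 0: 0x28 = 00101000 → 1-byte char (#1). Advance 1.
Byte at offset 1: 0xF0 = 11110000 → 4-byte char (#2). Advance 4.
Byte at offset 5: 0xF2 = 11110010 → 4-byte char (#3). Advance 4.
Byte at offset 9: 0xE0 = 11100000 → 3-byte char (#4). Advance 3.
Byte at offset 12: 0xF0 = 11110000 → 4-byte char (#5). Advance 4.
Byte at offset 16: 0xF0 = 11110000 → 4-byte char (#6). Advance 4.
Byte at offset 20: 0xF0 = 11110000 → 4-byte char (#7). Advance 4.
Byte at offset 24: 0xE4 = 11100100 → 3-byte char (#8). Advance 3.
Reached end at offset 27 after 8 code points.

8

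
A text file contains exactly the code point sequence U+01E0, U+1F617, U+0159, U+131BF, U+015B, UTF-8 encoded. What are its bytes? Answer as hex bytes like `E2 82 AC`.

U+01E0: 2-byte form → C7 A0.
U+1F617: 4-byte form → F0 9F 98 97.
U+0159: 2-byte form → C5 99.
U+131BF: 4-byte form → F0 93 86 BF.
U+015B: 2-byte form → C5 9B.
Concatenated (14 bytes): C7 A0 F0 9F 98 97 C5 99 F0 93 86 BF C5 9B.

C7 A0 F0 9F 98 97 C5 99 F0 93 86 BF C5 9B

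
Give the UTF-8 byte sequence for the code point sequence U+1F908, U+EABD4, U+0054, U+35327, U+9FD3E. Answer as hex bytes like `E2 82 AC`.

U+1F908: 4-byte form → F0 9F A4 88.
U+EABD4: 4-byte form → F3 AA AF 94.
U+0054: 1-byte form → 54.
U+35327: 4-byte form → F0 B5 8C A7.
U+9FD3E: 4-byte form → F2 9F B4 BE.
Concatenated (17 bytes): F0 9F A4 88 F3 AA AF 94 54 F0 B5 8C A7 F2 9F B4 BE.

F0 9F A4 88 F3 AA AF 94 54 F0 B5 8C A7 F2 9F B4 BE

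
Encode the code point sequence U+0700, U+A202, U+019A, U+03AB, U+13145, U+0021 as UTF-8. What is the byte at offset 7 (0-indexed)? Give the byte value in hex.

0xCE

U+0700 → 2-byte form DC 80 at offsets 0–1.
U+A202 → 3-byte form EA 88 82 at offsets 2–4.
U+019A → 2-byte form C6 9A at offsets 5–6.
U+03AB → 2-byte form CE AB at offsets 7–8.
Offset 7 falls in char 4's range; it's byte 1 of CE AB = 0xCE.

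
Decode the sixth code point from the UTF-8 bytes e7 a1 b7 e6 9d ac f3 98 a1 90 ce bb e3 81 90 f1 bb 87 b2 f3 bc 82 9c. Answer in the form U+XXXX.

U+7B1F2

Offset 0: leading byte 0xE7 = 11100111 → 3-byte char #1 = E7 A1 B7.
Offset 3: leading byte 0xE6 = 11100110 → 3-byte char #2 = E6 9D AC.
Offset 6: leading byte 0xF3 = 11110011 → 4-byte char #3 = F3 98 A1 90.
Offset 10: leading byte 0xCE = 11001110 → 2-byte char #4 = CE BB.
Offset 12: leading byte 0xE3 = 11100011 → 3-byte char #5 = E3 81 90.
Offset 15: leading byte 0xF1 = 11110001 → 4-byte char #6 = F1 BB 87 B2.
Leading byte 0xF1 = 11110001 matches 11110xxx → 4-byte sequence.
Byte 1: 0xF1 = 11110001, payload 001 (3 bits).
Byte 2: 0xBB = 10111011 (10xxxxxx ✓), payload 111011.
Byte 3: 0x87 = 10000111 (10xxxxxx ✓), payload 000111.
Byte 4: 0xB2 = 10110010 (10xxxxxx ✓), payload 110010.
Concatenate: 001111011000111110010 = 0x7B1F2 (21 bits → U+7B1F2).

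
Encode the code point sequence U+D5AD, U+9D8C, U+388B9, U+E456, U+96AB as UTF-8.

U+D5AD: 3-byte form → ED 96 AD.
U+9D8C: 3-byte form → E9 B6 8C.
U+388B9: 4-byte form → F0 B8 A2 B9.
U+E456: 3-byte form → EE 91 96.
U+96AB: 3-byte form → E9 9A AB.
Concatenated (16 bytes): ED 96 AD E9 B6 8C F0 B8 A2 B9 EE 91 96 E9 9A AB.

ED 96 AD E9 B6 8C F0 B8 A2 B9 EE 91 96 E9 9A AB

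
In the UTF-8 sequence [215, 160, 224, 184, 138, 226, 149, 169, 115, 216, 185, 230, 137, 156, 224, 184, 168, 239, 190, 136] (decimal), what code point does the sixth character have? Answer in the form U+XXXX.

Offset 0: leading byte 0xD7 = 11010111 → 2-byte char #1 = D7 A0.
Offset 2: leading byte 0xE0 = 11100000 → 3-byte char #2 = E0 B8 8A.
Offset 5: leading byte 0xE2 = 11100010 → 3-byte char #3 = E2 95 A9.
Offset 8: leading byte 0x73 = 01110011 → 1-byte char #4 = 73.
Offset 9: leading byte 0xD8 = 11011000 → 2-byte char #5 = D8 B9.
Offset 11: leading byte 0xE6 = 11100110 → 3-byte char #6 = E6 89 9C.
Leading byte 0xE6 = 11100110 matches 1110xxxx → 3-byte sequence.
Byte 1: 0xE6 = 11100110, payload 0110 (4 bits).
Byte 2: 0x89 = 10001001 (10xxxxxx ✓), payload 001001.
Byte 3: 0x9C = 10011100 (10xxxxxx ✓), payload 011100.
Concatenate: 0110001001011100 = 0x625C (16 bits → U+625C).

U+625C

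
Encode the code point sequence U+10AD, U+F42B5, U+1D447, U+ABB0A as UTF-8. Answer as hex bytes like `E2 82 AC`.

E1 82 AD F3 B4 8A B5 F0 9D 91 87 F2 AB AC 8A

U+10AD: 3-byte form → E1 82 AD.
U+F42B5: 4-byte form → F3 B4 8A B5.
U+1D447: 4-byte form → F0 9D 91 87.
U+ABB0A: 4-byte form → F2 AB AC 8A.
Concatenated (15 bytes): E1 82 AD F3 B4 8A B5 F0 9D 91 87 F2 AB AC 8A.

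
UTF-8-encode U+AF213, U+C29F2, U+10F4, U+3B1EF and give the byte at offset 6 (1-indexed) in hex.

1-indexed offset 6 is 0-indexed offset 5.
U+AF213 → 4-byte form F2 AF 88 93 at offsets 0–3.
U+C29F2 → 4-byte form F3 82 A7 B2 at offsets 4–7.
Offset 5 falls in char 2's range; it's byte 2 of F3 82 A7 B2 = 0x82.

0x82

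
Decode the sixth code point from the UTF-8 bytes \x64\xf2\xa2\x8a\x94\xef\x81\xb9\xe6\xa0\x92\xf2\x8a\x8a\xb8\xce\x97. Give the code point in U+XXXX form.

U+0397

Offset 0: leading byte 0x64 = 01100100 → 1-byte char #1 = 64.
Offset 1: leading byte 0xF2 = 11110010 → 4-byte char #2 = F2 A2 8A 94.
Offset 5: leading byte 0xEF = 11101111 → 3-byte char #3 = EF 81 B9.
Offset 8: leading byte 0xE6 = 11100110 → 3-byte char #4 = E6 A0 92.
Offset 11: leading byte 0xF2 = 11110010 → 4-byte char #5 = F2 8A 8A B8.
Offset 15: leading byte 0xCE = 11001110 → 2-byte char #6 = CE 97.
Leading byte 0xCE = 11001110 matches 110xxxxx → 2-byte sequence.
Byte 1: 0xCE = 11001110, payload 01110 (5 bits).
Byte 2: 0x97 = 10010111 (10xxxxxx ✓), payload 010111.
Concatenate: 01110010111 = 0x397 (11 bits → U+0397).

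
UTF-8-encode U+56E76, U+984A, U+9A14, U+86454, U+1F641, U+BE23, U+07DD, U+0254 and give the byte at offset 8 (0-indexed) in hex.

U+56E76 → 4-byte form F1 96 B9 B6 at offsets 0–3.
U+984A → 3-byte form E9 A1 8A at offsets 4–6.
U+9A14 → 3-byte form E9 A8 94 at offsets 7–9.
Offset 8 falls in char 3's range; it's byte 2 of E9 A8 94 = 0xA8.

0xA8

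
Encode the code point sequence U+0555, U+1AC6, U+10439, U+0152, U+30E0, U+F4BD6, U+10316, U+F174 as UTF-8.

D5 95 E1 AB 86 F0 90 90 B9 C5 92 E3 83 A0 F3 B4 AF 96 F0 90 8C 96 EF 85 B4

U+0555: 2-byte form → D5 95.
U+1AC6: 3-byte form → E1 AB 86.
U+10439: 4-byte form → F0 90 90 B9.
U+0152: 2-byte form → C5 92.
U+30E0: 3-byte form → E3 83 A0.
U+F4BD6: 4-byte form → F3 B4 AF 96.
U+10316: 4-byte form → F0 90 8C 96.
U+F174: 3-byte form → EF 85 B4.
Concatenated (25 bytes): D5 95 E1 AB 86 F0 90 90 B9 C5 92 E3 83 A0 F3 B4 AF 96 F0 90 8C 96 EF 85 B4.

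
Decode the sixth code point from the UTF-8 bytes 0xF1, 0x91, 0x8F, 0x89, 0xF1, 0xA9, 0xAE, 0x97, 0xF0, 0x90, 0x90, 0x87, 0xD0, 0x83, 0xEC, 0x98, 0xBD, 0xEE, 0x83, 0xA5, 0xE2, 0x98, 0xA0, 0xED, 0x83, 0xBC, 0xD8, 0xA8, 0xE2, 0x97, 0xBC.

Offset 0: leading byte 0xF1 = 11110001 → 4-byte char #1 = F1 91 8F 89.
Offset 4: leading byte 0xF1 = 11110001 → 4-byte char #2 = F1 A9 AE 97.
Offset 8: leading byte 0xF0 = 11110000 → 4-byte char #3 = F0 90 90 87.
Offset 12: leading byte 0xD0 = 11010000 → 2-byte char #4 = D0 83.
Offset 14: leading byte 0xEC = 11101100 → 3-byte char #5 = EC 98 BD.
Offset 17: leading byte 0xEE = 11101110 → 3-byte char #6 = EE 83 A5.
Leading byte 0xEE = 11101110 matches 1110xxxx → 3-byte sequence.
Byte 1: 0xEE = 11101110, payload 1110 (4 bits).
Byte 2: 0x83 = 10000011 (10xxxxxx ✓), payload 000011.
Byte 3: 0xA5 = 10100101 (10xxxxxx ✓), payload 100101.
Concatenate: 1110000011100101 = 0xE0E5 (16 bits → U+E0E5).

U+E0E5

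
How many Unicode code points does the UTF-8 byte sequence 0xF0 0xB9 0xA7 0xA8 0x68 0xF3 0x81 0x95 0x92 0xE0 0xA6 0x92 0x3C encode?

5

Byte at offset 0: 0xF0 = 11110000 → 4-byte char (#1). Advance 4.
Byte at offset 4: 0x68 = 01101000 → 1-byte char (#2). Advance 1.
Byte at offset 5: 0xF3 = 11110011 → 4-byte char (#3). Advance 4.
Byte at offset 9: 0xE0 = 11100000 → 3-byte char (#4). Advance 3.
Byte at offset 12: 0x3C = 00111100 → 1-byte char (#5). Advance 1.
Reached end at offset 13 after 5 code points.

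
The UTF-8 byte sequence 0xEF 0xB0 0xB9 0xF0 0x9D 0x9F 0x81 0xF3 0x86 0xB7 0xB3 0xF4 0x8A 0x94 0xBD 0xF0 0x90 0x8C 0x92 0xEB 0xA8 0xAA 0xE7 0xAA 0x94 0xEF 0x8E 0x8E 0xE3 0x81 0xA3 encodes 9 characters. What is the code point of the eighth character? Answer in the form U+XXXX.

U+F38E

Offset 0: leading byte 0xEF = 11101111 → 3-byte char #1 = EF B0 B9.
Offset 3: leading byte 0xF0 = 11110000 → 4-byte char #2 = F0 9D 9F 81.
Offset 7: leading byte 0xF3 = 11110011 → 4-byte char #3 = F3 86 B7 B3.
Offset 11: leading byte 0xF4 = 11110100 → 4-byte char #4 = F4 8A 94 BD.
Offset 15: leading byte 0xF0 = 11110000 → 4-byte char #5 = F0 90 8C 92.
Offset 19: leading byte 0xEB = 11101011 → 3-byte char #6 = EB A8 AA.
Offset 22: leading byte 0xE7 = 11100111 → 3-byte char #7 = E7 AA 94.
Offset 25: leading byte 0xEF = 11101111 → 3-byte char #8 = EF 8E 8E.
Leading byte 0xEF = 11101111 matches 1110xxxx → 3-byte sequence.
Byte 1: 0xEF = 11101111, payload 1111 (4 bits).
Byte 2: 0x8E = 10001110 (10xxxxxx ✓), payload 001110.
Byte 3: 0x8E = 10001110 (10xxxxxx ✓), payload 001110.
Concatenate: 1111001110001110 = 0xF38E (16 bits → U+F38E).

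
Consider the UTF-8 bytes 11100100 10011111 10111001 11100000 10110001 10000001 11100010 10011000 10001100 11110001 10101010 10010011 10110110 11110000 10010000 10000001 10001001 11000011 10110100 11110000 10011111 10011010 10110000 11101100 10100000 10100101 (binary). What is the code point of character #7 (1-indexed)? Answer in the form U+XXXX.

U+1F6B0

Offset 0: leading byte 0xE4 = 11100100 → 3-byte char #1 = E4 9F B9.
Offset 3: leading byte 0xE0 = 11100000 → 3-byte char #2 = E0 B1 81.
Offset 6: leading byte 0xE2 = 11100010 → 3-byte char #3 = E2 98 8C.
Offset 9: leading byte 0xF1 = 11110001 → 4-byte char #4 = F1 AA 93 B6.
Offset 13: leading byte 0xF0 = 11110000 → 4-byte char #5 = F0 90 81 89.
Offset 17: leading byte 0xC3 = 11000011 → 2-byte char #6 = C3 B4.
Offset 19: leading byte 0xF0 = 11110000 → 4-byte char #7 = F0 9F 9A B0.
Leading byte 0xF0 = 11110000 matches 11110xxx → 4-byte sequence.
Byte 1: 0xF0 = 11110000, payload 000 (3 bits).
Byte 2: 0x9F = 10011111 (10xxxxxx ✓), payload 011111.
Byte 3: 0x9A = 10011010 (10xxxxxx ✓), payload 011010.
Byte 4: 0xB0 = 10110000 (10xxxxxx ✓), payload 110000.
Concatenate: 000011111011010110000 = 0x1F6B0 (21 bits → U+1F6B0).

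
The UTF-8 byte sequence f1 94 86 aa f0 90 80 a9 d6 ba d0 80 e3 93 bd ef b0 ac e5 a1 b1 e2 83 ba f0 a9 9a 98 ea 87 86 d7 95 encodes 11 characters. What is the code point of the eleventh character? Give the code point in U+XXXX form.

U+05D5

Offset 0: leading byte 0xF1 = 11110001 → 4-byte char #1 = F1 94 86 AA.
Offset 4: leading byte 0xF0 = 11110000 → 4-byte char #2 = F0 90 80 A9.
Offset 8: leading byte 0xD6 = 11010110 → 2-byte char #3 = D6 BA.
Offset 10: leading byte 0xD0 = 11010000 → 2-byte char #4 = D0 80.
Offset 12: leading byte 0xE3 = 11100011 → 3-byte char #5 = E3 93 BD.
Offset 15: leading byte 0xEF = 11101111 → 3-byte char #6 = EF B0 AC.
Offset 18: leading byte 0xE5 = 11100101 → 3-byte char #7 = E5 A1 B1.
Offset 21: leading byte 0xE2 = 11100010 → 3-byte char #8 = E2 83 BA.
Offset 24: leading byte 0xF0 = 11110000 → 4-byte char #9 = F0 A9 9A 98.
Offset 28: leading byte 0xEA = 11101010 → 3-byte char #10 = EA 87 86.
Offset 31: leading byte 0xD7 = 11010111 → 2-byte char #11 = D7 95.
Leading byte 0xD7 = 11010111 matches 110xxxxx → 2-byte sequence.
Byte 1: 0xD7 = 11010111, payload 10111 (5 bits).
Byte 2: 0x95 = 10010101 (10xxxxxx ✓), payload 010101.
Concatenate: 10111010101 = 0x5D5 (11 bits → U+05D5).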